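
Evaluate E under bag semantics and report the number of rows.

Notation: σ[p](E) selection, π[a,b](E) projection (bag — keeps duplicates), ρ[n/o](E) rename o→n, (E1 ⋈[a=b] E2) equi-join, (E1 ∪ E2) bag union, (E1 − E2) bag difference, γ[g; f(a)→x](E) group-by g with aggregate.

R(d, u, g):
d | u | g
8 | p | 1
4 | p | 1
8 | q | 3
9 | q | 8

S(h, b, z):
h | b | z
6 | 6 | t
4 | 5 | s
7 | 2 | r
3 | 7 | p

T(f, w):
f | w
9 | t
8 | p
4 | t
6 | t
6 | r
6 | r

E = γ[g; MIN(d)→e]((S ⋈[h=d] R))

Subexpression sizes:
  S → 4
  R → 4
  (S ⋈[h=d] R) → 1
  γ[g; MIN(d)→e]((S ⋈[h=d] R)) → 1

|E| = 1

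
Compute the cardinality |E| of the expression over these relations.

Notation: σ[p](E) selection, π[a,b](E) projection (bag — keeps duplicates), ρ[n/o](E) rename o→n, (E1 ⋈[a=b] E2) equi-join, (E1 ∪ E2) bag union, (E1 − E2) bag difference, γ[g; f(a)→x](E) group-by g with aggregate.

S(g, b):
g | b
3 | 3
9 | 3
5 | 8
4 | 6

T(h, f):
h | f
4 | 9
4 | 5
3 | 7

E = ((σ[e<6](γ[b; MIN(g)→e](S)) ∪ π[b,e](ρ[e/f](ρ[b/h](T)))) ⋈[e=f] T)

Stepwise |·|:
  S → 4
  γ[b; MIN(g)→e](S) → 3
  σ[e<6](γ[b; MIN(g)→e](S)) → 3
  T → 3
  ρ[b/h](T) → 3
  ρ[e/f](ρ[b/h](T)) → 3
  π[b,e](ρ[e/f](ρ[b/h](T))) → 3
  (σ[e<6](γ[b; MIN(g)→e](S)) ∪ π[b,e](ρ[e/f](ρ[b/h](T)))) → 6
  T → 3
  ((σ[e<6](γ[b; MIN(g)→e](S)) ∪ π[b,e](ρ[e/f](ρ[b/h](T)))) ⋈[e=f] T) → 4

|E| = 4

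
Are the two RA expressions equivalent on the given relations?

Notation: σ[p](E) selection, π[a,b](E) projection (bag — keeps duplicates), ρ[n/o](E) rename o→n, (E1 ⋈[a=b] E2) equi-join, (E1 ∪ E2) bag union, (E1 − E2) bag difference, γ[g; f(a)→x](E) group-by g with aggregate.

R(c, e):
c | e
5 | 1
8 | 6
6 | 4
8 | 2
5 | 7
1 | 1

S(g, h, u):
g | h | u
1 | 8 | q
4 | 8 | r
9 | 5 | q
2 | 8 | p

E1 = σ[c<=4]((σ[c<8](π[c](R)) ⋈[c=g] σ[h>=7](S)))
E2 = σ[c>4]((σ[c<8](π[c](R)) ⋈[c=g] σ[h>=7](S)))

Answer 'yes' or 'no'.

E1 subexpression sizes:
  R → 6
  π[c](R) → 6
  σ[c<8](π[c](R)) → 4
  S → 4
  σ[h>=7](S) → 3
  (σ[c<8](π[c](R)) ⋈[c=g] σ[h>=7](S)) → 1
  σ[c<=4]((σ[c<8](π[c](R)) ⋈[c=g] σ[h>=7](S))) → 1
E2 subexpression sizes:
  R → 6
  π[c](R) → 6
  σ[c<8](π[c](R)) → 4
  S → 4
  σ[h>=7](S) → 3
  (σ[c<8](π[c](R)) ⋈[c=g] σ[h>=7](S)) → 1
  σ[c>4]((σ[c<8](π[c](R)) ⋈[c=g] σ[h>=7](S))) → 0

E1 result:
c | g | h | u
1 | 1 | 8 | q
E2 result:
c | g | h | u
(0 rows)
Witness: (1, 1, 8, 'q') appears 1× in E1 but 0× in E2.

no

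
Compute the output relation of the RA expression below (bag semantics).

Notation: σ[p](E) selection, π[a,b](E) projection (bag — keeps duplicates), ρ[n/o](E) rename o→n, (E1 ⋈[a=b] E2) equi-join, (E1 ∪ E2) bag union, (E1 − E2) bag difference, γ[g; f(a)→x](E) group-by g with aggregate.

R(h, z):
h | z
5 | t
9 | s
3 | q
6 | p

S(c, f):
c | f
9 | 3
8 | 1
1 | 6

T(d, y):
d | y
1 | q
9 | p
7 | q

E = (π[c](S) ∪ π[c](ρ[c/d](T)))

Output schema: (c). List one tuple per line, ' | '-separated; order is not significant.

Subexpression sizes:
  S → 3
  π[c](S) → 3
  T → 3
  ρ[c/d](T) → 3
  π[c](ρ[c/d](T)) → 3
  (π[c](S) ∪ π[c](ρ[c/d](T))) → 6

== RESULT ==
c
1
1
7
8
9
9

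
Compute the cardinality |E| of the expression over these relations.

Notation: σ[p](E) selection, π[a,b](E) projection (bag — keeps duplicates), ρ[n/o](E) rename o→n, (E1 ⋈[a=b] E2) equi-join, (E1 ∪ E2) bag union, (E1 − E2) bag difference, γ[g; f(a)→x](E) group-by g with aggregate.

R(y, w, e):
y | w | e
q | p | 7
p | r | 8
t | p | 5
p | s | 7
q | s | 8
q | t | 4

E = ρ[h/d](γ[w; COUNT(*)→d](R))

Row counts bottom-up:
  R → 6
  γ[w; COUNT(*)→d](R) → 4
  ρ[h/d](γ[w; COUNT(*)→d](R)) → 4

|E| = 4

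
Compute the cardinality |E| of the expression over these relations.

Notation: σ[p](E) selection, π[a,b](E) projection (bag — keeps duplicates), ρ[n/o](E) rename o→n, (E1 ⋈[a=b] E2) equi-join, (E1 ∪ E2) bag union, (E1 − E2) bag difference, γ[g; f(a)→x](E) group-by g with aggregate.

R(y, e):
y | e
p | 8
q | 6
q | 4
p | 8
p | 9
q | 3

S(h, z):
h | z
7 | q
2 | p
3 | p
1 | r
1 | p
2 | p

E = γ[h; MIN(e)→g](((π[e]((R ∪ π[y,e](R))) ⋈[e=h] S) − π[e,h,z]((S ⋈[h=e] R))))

Stepwise |·|:
  R → 6
  R → 6
  π[y,e](R) → 6
  (R ∪ π[y,e](R)) → 12
  π[e]((R ∪ π[y,e](R))) → 12
  S → 6
  (π[e]((R ∪ π[y,e](R))) ⋈[e=h] S) → 2
  S → 6
  R → 6
  (S ⋈[h=e] R) → 1
  π[e,h,z]((S ⋈[h=e] R)) → 1
  ((π[e]((R ∪ π[y,e](R))) ⋈[e=h] S) − π[e,h,z]((S ⋈[h=e] R))) → 1
  γ[h; MIN(e)→g](((π[e]((R ∪ π[y,e](R))) ⋈[e=h] S) − π[e,h,z]((S ⋈[h=e] R)))) → 1

|E| = 1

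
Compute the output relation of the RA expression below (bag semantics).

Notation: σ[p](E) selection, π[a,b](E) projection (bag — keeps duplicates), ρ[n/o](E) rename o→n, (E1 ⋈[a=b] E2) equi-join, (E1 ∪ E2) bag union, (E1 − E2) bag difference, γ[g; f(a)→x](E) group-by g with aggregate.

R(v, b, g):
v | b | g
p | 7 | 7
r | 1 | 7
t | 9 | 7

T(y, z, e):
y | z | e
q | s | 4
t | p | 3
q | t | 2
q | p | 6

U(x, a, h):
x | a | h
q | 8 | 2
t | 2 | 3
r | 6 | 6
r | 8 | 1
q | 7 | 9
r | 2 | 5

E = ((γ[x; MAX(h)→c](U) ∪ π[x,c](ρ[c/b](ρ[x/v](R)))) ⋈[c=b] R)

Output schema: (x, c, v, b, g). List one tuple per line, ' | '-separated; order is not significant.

Row counts bottom-up:
  U → 6
  γ[x; MAX(h)→c](U) → 3
  R → 3
  ρ[x/v](R) → 3
  ρ[c/b](ρ[x/v](R)) → 3
  π[x,c](ρ[c/b](ρ[x/v](R))) → 3
  (γ[x; MAX(h)→c](U) ∪ π[x,c](ρ[c/b](ρ[x/v](R)))) → 6
  R → 3
  ((γ[x; MAX(h)→c](U) ∪ π[x,c](ρ[c/b](ρ[x/v](R)))) ⋈[c=b] R) → 4

== RESULT ==
x | c | v | b | g
p | 7 | p | 7 | 7
q | 9 | t | 9 | 7
r | 1 | r | 1 | 7
t | 9 | t | 9 | 7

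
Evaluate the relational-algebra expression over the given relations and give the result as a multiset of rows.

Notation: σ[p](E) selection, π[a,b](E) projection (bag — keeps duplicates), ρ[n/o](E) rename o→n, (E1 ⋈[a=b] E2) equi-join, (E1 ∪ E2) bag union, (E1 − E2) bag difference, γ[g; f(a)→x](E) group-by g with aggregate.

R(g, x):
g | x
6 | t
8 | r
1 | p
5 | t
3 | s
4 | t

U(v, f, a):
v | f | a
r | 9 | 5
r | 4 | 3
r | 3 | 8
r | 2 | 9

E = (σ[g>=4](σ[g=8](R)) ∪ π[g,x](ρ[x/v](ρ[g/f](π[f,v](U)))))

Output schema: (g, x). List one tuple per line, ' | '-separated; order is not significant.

Row counts bottom-up:
  R → 6
  σ[g=8](R) → 1
  σ[g>=4](σ[g=8](R)) → 1
  U → 4
  π[f,v](U) → 4
  ρ[g/f](π[f,v](U)) → 4
  ρ[x/v](ρ[g/f](π[f,v](U))) → 4
  π[g,x](ρ[x/v](ρ[g/f](π[f,v](U)))) → 4
  (σ[g>=4](σ[g=8](R)) ∪ π[g,x](ρ[x/v](ρ[g/f](π[f,v](U))))) → 5

== RESULT ==
g | x
2 | r
3 | r
4 | r
8 | r
9 | r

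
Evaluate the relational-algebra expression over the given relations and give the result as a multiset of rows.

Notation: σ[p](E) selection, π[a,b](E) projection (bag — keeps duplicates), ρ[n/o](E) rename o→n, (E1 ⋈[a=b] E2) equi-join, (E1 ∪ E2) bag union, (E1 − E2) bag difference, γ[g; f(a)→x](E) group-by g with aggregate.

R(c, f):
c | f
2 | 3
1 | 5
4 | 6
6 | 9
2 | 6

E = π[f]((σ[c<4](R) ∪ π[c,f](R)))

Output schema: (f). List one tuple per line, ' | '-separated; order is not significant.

Row counts bottom-up:
  R → 5
  σ[c<4](R) → 3
  R → 5
  π[c,f](R) → 5
  (σ[c<4](R) ∪ π[c,f](R)) → 8
  π[f]((σ[c<4](R) ∪ π[c,f](R))) → 8

== RESULT ==
f
3
3
5
5
6
6
6
9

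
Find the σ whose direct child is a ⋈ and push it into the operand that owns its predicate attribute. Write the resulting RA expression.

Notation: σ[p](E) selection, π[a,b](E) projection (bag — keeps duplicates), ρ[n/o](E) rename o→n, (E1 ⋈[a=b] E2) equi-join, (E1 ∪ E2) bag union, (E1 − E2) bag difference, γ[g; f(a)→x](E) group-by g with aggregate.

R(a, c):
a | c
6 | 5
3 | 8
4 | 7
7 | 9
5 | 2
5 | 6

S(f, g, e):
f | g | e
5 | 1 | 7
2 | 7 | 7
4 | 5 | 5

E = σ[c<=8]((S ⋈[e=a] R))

σ filters on c, owned by the right side.
E' = (S ⋈[e=a] σ[c<=8](R))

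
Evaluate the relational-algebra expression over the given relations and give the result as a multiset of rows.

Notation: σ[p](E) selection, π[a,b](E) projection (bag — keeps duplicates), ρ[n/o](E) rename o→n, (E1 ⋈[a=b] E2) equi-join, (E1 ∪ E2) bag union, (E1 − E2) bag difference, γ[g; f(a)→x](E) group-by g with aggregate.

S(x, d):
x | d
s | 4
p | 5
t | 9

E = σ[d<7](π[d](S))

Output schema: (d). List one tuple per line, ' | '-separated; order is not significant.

Per-node cardinality:
  S → 3
  π[d](S) → 3
  σ[d<7](π[d](S)) → 2

== RESULT ==
d
4
5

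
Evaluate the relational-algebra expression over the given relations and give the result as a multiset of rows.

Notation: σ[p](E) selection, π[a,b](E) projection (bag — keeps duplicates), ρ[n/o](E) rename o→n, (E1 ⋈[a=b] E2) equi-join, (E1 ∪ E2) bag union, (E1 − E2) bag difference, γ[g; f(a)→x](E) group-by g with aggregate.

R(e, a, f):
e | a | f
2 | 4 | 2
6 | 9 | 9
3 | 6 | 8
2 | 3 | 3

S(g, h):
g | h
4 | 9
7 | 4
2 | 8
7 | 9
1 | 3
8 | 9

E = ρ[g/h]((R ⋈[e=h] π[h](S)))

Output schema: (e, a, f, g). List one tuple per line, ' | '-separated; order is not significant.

Stepwise |·|:
  R → 4
  S → 6
  π[h](S) → 6
  (R ⋈[e=h] π[h](S)) → 1
  ρ[g/h]((R ⋈[e=h] π[h](S))) → 1

== RESULT ==
e | a | f | g
3 | 6 | 8 | 3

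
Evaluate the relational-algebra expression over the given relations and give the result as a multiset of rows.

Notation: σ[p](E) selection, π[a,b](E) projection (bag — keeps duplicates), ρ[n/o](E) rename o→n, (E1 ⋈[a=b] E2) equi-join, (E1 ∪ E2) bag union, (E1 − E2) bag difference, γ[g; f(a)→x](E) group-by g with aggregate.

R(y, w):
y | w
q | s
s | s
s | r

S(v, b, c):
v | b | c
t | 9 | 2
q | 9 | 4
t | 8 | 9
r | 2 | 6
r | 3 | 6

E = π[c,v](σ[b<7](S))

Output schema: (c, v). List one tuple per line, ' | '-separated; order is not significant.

Row counts bottom-up:
  S → 5
  σ[b<7](S) → 2
  π[c,v](σ[b<7](S)) → 2

== RESULT ==
c | v
6 | r
6 | r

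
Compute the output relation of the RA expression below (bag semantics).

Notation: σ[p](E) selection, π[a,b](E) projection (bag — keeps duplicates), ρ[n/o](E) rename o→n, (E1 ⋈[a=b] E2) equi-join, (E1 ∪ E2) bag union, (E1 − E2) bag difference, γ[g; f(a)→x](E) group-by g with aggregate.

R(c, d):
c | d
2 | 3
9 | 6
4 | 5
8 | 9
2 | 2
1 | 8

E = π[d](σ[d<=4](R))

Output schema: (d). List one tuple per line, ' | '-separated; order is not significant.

Row counts bottom-up:
  R → 6
  σ[d<=4](R) → 2
  π[d](σ[d<=4](R)) → 2

== RESULT ==
d
2
3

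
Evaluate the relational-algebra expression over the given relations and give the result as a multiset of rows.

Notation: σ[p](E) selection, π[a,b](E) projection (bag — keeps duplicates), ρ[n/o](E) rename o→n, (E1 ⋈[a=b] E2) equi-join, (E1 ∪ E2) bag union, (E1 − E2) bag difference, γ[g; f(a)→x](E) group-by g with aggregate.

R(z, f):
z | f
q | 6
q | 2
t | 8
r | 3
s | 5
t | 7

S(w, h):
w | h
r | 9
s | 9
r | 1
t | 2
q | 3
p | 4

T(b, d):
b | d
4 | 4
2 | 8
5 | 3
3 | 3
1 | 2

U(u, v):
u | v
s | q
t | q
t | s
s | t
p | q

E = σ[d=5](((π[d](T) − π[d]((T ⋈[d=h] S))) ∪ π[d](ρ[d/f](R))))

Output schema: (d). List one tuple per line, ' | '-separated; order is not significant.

Subexpression sizes:
  T → 5
  π[d](T) → 5
  T → 5
  S → 6
  (T ⋈[d=h] S) → 4
  π[d]((T ⋈[d=h] S)) → 4
  (π[d](T) − π[d]((T ⋈[d=h] S))) → 1
  R → 6
  ρ[d/f](R) → 6
  π[d](ρ[d/f](R)) → 6
  ((π[d](T) − π[d]((T ⋈[d=h] S))) ∪ π[d](ρ[d/f](R))) → 7
  σ[d=5](((π[d](T) − π[d]((T ⋈[d=h] S))) ∪ π[d](ρ[d/f](R)))) → 1

== RESULT ==
d
5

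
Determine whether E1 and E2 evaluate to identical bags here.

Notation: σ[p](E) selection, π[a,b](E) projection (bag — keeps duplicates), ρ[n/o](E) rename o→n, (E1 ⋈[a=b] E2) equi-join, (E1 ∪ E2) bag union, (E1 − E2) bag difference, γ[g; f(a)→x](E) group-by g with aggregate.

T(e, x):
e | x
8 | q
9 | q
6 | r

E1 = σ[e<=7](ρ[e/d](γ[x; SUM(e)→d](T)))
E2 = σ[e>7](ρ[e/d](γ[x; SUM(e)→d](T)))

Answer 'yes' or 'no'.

E1 stepwise |·|:
  T → 3
  γ[x; SUM(e)→d](T) → 2
  ρ[e/d](γ[x; SUM(e)→d](T)) → 2
  σ[e<=7](ρ[e/d](γ[x; SUM(e)→d](T))) → 1
E2 stepwise |·|:
  T → 3
  γ[x; SUM(e)→d](T) → 2
  ρ[e/d](γ[x; SUM(e)→d](T)) → 2
  σ[e>7](ρ[e/d](γ[x; SUM(e)→d](T))) → 1

E1 result:
x | e
r | 6
E2 result:
x | e
q | 17
Witness: ('q', 17) appears 0× in E1 but 1× in E2.

no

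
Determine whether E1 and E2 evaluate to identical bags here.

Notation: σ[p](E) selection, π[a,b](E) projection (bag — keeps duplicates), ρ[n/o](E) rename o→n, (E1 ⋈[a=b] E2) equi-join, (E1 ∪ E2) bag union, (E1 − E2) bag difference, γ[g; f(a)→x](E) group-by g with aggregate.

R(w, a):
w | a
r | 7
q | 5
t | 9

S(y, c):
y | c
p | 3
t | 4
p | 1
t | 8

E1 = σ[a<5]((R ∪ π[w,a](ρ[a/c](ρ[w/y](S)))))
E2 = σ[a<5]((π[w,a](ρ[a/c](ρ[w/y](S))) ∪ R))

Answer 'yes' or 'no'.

E1 stepwise |·|:
  R → 3
  S → 4
  ρ[w/y](S) → 4
  ρ[a/c](ρ[w/y](S)) → 4
  π[w,a](ρ[a/c](ρ[w/y](S))) → 4
  (R ∪ π[w,a](ρ[a/c](ρ[w/y](S)))) → 7
  σ[a<5]((R ∪ π[w,a](ρ[a/c](ρ[w/y](S))))) → 3
E2 stepwise |·|:
  S → 4
  ρ[w/y](S) → 4
  ρ[a/c](ρ[w/y](S)) → 4
  π[w,a](ρ[a/c](ρ[w/y](S))) → 4
  R → 3
  (π[w,a](ρ[a/c](ρ[w/y](S))) ∪ R) → 7
  σ[a<5]((π[w,a](ρ[a/c](ρ[w/y](S))) ∪ R)) → 3

E1 and E2 produce the same multiset:
w | a
p | 1
p | 3
t | 4

yes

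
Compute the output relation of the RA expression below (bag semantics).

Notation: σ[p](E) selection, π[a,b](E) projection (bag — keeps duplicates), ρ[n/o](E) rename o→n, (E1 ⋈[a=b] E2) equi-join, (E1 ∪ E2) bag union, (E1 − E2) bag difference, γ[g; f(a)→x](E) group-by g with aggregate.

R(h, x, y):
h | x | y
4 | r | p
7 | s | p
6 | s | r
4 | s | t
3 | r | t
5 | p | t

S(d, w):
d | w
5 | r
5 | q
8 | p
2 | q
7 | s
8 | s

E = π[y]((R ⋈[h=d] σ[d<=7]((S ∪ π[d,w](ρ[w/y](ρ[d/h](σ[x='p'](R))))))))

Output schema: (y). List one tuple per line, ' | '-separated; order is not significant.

Subexpression sizes:
  R → 6
  S → 6
  R → 6
  σ[x='p'](R) → 1
  ρ[d/h](σ[x='p'](R)) → 1
  ρ[w/y](ρ[d/h](σ[x='p'](R))) → 1
  π[d,w](ρ[w/y](ρ[d/h](σ[x='p'](R)))) → 1
  (S ∪ π[d,w](ρ[w/y](ρ[d/h](σ[x='p'](R))))) → 7
  σ[d<=7]((S ∪ π[d,w](ρ[w/y](ρ[d/h](σ[x='p'](R)))))) → 5
  (R ⋈[h=d] σ[d<=7]((S ∪ π[d,w](ρ[w/y](ρ[d/h](σ[x='p'](R))))))) → 4
  π[y]((R ⋈[h=d] σ[d<=7]((S ∪ π[d,w](ρ[w/y](ρ[d/h](σ[x='p'](R)))))))) → 4

== RESULT ==
y
p
t
t
t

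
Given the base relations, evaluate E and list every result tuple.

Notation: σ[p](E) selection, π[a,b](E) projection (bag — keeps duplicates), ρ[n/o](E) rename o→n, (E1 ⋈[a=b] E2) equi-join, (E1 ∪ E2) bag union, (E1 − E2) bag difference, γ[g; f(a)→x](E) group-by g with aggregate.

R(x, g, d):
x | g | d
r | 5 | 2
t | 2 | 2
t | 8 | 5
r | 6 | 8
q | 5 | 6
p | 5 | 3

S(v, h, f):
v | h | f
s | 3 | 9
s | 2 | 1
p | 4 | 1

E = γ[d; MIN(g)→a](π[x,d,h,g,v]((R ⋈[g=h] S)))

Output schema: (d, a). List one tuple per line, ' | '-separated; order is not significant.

Row counts bottom-up:
  R → 6
  S → 3
  (R ⋈[g=h] S) → 1
  π[x,d,h,g,v]((R ⋈[g=h] S)) → 1
  γ[d; MIN(g)→a](π[x,d,h,g,v]((R ⋈[g=h] S))) → 1

== RESULT ==
d | a
2 | 2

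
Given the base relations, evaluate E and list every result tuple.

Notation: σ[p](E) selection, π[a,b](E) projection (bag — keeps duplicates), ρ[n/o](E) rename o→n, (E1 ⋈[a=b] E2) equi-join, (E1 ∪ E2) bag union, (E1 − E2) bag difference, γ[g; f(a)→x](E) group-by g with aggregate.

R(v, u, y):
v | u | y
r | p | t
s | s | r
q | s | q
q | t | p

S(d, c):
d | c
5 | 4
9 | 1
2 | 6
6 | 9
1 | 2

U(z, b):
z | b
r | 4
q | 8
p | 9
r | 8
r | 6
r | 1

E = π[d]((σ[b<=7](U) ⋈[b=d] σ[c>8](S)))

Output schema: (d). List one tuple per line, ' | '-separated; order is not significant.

Row counts bottom-up:
  U → 6
  σ[b<=7](U) → 3
  S → 5
  σ[c>8](S) → 1
  (σ[b<=7](U) ⋈[b=d] σ[c>8](S)) → 1
  π[d]((σ[b<=7](U) ⋈[b=d] σ[c>8](S))) → 1

== RESULT ==
d
6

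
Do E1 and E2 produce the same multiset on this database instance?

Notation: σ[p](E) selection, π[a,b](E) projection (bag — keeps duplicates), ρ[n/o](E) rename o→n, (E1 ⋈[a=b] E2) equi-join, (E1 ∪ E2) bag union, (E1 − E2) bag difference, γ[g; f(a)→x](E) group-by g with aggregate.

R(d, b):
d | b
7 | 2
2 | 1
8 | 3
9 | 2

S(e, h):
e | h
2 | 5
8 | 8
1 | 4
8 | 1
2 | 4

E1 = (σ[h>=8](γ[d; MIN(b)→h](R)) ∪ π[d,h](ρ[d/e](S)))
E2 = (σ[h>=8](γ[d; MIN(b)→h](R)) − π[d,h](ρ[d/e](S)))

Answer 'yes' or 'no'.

E1 subexpression sizes:
  R → 4
  γ[d; MIN(b)→h](R) → 4
  σ[h>=8](γ[d; MIN(b)→h](R)) → 0
  S → 5
  ρ[d/e](S) → 5
  π[d,h](ρ[d/e](S)) → 5
  (σ[h>=8](γ[d; MIN(b)→h](R)) ∪ π[d,h](ρ[d/e](S))) → 5
E2 subexpression sizes:
  R → 4
  γ[d; MIN(b)→h](R) → 4
  σ[h>=8](γ[d; MIN(b)→h](R)) → 0
  S → 5
  ρ[d/e](S) → 5
  π[d,h](ρ[d/e](S)) → 5
  (σ[h>=8](γ[d; MIN(b)→h](R)) − π[d,h](ρ[d/e](S))) → 0

E1 result:
d | h
1 | 4
2 | 4
2 | 5
8 | 1
8 | 8
E2 result:
d | h
(0 rows)
Witness: (8, 8) appears 1× in E1 but 0× in E2.

no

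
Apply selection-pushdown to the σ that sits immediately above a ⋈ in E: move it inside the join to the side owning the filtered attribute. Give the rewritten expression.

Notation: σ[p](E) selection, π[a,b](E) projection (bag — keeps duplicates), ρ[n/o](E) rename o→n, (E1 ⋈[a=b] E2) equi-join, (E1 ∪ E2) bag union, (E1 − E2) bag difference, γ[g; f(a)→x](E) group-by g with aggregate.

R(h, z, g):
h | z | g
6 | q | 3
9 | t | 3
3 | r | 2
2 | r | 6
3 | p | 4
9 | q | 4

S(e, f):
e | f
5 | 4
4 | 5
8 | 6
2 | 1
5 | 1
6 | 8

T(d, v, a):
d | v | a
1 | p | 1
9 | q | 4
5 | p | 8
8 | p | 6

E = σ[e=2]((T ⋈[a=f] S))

σ filters on e, owned by the right side.
E' = (T ⋈[a=f] σ[e=2](S))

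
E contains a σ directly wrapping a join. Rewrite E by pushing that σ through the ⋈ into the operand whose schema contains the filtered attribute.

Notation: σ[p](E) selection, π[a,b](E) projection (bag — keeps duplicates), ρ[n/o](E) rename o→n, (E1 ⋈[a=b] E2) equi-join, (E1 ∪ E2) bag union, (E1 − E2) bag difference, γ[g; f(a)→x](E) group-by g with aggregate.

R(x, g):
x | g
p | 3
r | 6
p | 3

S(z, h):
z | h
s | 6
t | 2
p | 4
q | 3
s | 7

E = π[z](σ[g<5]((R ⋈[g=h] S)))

σ filters on g, owned by the left side.
E' = π[z]((σ[g<5](R) ⋈[g=h] S))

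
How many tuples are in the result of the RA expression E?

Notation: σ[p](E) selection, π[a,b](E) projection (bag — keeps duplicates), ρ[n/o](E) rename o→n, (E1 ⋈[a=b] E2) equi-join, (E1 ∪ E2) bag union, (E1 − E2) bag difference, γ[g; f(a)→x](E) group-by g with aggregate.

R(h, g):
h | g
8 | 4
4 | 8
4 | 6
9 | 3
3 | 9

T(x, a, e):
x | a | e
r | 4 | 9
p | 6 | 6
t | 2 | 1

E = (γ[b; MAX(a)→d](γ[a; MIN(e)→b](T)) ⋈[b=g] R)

Stepwise |·|:
  T → 3
  γ[a; MIN(e)→b](T) → 3
  γ[b; MAX(a)→d](γ[a; MIN(e)→b](T)) → 3
  R → 5
  (γ[b; MAX(a)→d](γ[a; MIN(e)→b](T)) ⋈[b=g] R) → 2

|E| = 2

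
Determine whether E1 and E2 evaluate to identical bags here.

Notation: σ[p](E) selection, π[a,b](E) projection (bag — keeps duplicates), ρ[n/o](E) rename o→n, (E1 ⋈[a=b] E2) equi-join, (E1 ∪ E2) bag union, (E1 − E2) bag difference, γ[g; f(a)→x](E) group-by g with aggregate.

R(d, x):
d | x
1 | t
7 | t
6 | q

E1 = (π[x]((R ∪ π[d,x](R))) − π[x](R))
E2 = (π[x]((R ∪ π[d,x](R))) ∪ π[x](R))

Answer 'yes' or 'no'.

E1 stepwise |·|:
  R → 3
  R → 3
  π[d,x](R) → 3
  (R ∪ π[d,x](R)) → 6
  π[x]((R ∪ π[d,x](R))) → 6
  R → 3
  π[x](R) → 3
  (π[x]((R ∪ π[d,x](R))) − π[x](R)) → 3
E2 stepwise |·|:
  R → 3
  R → 3
  π[d,x](R) → 3
  (R ∪ π[d,x](R)) → 6
  π[x]((R ∪ π[d,x](R))) → 6
  R → 3
  π[x](R) → 3
  (π[x]((R ∪ π[d,x](R))) ∪ π[x](R)) → 9

E1 result:
x
q
t
t
E2 result:
x
q
q
q
t
t
t
t
t
t
Witness: ('t',) appears 2× in E1 but 6× in E2.

no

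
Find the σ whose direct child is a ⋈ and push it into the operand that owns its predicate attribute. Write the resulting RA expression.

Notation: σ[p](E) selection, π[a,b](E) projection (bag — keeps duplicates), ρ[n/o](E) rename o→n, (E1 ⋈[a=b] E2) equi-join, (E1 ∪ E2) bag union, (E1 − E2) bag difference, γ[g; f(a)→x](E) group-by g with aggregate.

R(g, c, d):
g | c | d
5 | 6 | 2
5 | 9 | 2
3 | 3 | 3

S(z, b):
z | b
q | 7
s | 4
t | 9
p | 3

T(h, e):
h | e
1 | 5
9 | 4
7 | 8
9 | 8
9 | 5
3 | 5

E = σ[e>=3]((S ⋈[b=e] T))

σ filters on e, owned by the right side.
E' = (S ⋈[b=e] σ[e>=3](T))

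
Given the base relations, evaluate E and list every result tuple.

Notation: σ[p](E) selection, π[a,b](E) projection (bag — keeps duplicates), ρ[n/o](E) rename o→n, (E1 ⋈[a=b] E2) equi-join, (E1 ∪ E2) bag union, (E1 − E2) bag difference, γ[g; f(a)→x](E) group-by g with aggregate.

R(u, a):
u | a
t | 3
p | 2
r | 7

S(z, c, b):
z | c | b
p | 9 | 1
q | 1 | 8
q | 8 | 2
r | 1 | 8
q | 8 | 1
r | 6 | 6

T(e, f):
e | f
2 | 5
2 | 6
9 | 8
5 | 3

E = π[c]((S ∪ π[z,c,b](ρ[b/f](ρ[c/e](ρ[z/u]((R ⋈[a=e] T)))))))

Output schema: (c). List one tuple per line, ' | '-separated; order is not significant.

Subexpression sizes:
  S → 6
  R → 3
  T → 4
  (R ⋈[a=e] T) → 2
  ρ[z/u]((R ⋈[a=e] T)) → 2
  ρ[c/e](ρ[z/u]((R ⋈[a=e] T))) → 2
  ρ[b/f](ρ[c/e](ρ[z/u]((R ⋈[a=e] T)))) → 2
  π[z,c,b](ρ[b/f](ρ[c/e](ρ[z/u]((R ⋈[a=e] T))))) → 2
  (S ∪ π[z,c,b](ρ[b/f](ρ[c/e](ρ[z/u]((R ⋈[a=e] T)))))) → 8
  π[c]((S ∪ π[z,c,b](ρ[b/f](ρ[c/e](ρ[z/u]((R ⋈[a=e] T))))))) → 8

== RESULT ==
c
1
1
2
2
6
8
8
9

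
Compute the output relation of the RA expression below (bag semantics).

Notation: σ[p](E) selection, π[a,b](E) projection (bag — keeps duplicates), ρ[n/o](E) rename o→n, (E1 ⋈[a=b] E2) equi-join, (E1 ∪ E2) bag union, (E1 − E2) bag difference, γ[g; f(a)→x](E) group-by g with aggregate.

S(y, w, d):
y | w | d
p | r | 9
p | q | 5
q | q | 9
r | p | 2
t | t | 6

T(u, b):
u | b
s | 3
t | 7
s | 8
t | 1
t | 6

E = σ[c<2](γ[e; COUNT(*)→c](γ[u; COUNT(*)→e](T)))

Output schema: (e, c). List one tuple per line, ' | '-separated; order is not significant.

Subexpression sizes:
  T → 5
  γ[u; COUNT(*)→e](T) → 2
  γ[e; COUNT(*)→c](γ[u; COUNT(*)→e](T)) → 2
  σ[c<2](γ[e; COUNT(*)→c](γ[u; COUNT(*)→e](T))) → 2

== RESULT ==
e | c
2 | 1
3 | 1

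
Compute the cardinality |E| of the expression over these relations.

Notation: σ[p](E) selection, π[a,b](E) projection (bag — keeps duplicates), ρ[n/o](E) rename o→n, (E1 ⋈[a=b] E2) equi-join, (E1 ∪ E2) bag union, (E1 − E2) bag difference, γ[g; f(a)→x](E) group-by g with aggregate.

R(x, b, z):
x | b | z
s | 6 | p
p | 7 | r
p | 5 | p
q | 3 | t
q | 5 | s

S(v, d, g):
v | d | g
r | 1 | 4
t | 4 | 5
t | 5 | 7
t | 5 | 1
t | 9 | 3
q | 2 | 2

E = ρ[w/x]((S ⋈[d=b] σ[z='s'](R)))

Row counts bottom-up:
  S → 6
  R → 5
  σ[z='s'](R) → 1
  (S ⋈[d=b] σ[z='s'](R)) → 2
  ρ[w/x]((S ⋈[d=b] σ[z='s'](R))) → 2

|E| = 2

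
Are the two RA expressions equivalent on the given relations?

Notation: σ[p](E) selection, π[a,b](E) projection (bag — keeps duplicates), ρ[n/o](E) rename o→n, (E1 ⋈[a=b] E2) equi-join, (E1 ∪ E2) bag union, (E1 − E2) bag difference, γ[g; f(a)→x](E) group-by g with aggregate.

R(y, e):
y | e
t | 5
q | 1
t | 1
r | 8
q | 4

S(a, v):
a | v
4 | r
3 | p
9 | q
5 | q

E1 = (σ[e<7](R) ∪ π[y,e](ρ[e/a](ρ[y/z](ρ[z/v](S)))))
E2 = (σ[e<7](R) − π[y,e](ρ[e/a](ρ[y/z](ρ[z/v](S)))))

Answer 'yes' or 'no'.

E1 row counts bottom-up:
  R → 5
  σ[e<7](R) → 4
  S → 4
  ρ[z/v](S) → 4
  ρ[y/z](ρ[z/v](S)) → 4
  ρ[e/a](ρ[y/z](ρ[z/v](S))) → 4
  π[y,e](ρ[e/a](ρ[y/z](ρ[z/v](S)))) → 4
  (σ[e<7](R) ∪ π[y,e](ρ[e/a](ρ[y/z](ρ[z/v](S))))) → 8
E2 row counts bottom-up:
  R → 5
  σ[e<7](R) → 4
  S → 4
  ρ[z/v](S) → 4
  ρ[y/z](ρ[z/v](S)) → 4
  ρ[e/a](ρ[y/z](ρ[z/v](S))) → 4
  π[y,e](ρ[e/a](ρ[y/z](ρ[z/v](S)))) → 4
  (σ[e<7](R) − π[y,e](ρ[e/a](ρ[y/z](ρ[z/v](S))))) → 4

E1 result:
y | e
p | 3
q | 1
q | 4
q | 5
q | 9
r | 4
t | 1
t | 5
E2 result:
y | e
q | 1
q | 4
t | 1
t | 5
Witness: ('q', 5) appears 1× in E1 but 0× in E2.

no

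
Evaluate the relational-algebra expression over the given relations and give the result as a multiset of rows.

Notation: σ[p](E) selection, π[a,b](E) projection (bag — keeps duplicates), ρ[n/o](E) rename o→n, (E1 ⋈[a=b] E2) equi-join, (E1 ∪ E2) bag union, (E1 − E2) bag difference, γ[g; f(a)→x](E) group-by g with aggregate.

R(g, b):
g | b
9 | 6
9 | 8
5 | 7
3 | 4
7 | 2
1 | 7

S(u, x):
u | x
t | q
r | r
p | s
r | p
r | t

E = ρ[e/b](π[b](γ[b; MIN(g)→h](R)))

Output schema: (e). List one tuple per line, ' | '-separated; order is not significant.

Stepwise |·|:
  R → 6
  γ[b; MIN(g)→h](R) → 5
  π[b](γ[b; MIN(g)→h](R)) → 5
  ρ[e/b](π[b](γ[b; MIN(g)→h](R))) → 5

== RESULT ==
e
2
4
6
7
8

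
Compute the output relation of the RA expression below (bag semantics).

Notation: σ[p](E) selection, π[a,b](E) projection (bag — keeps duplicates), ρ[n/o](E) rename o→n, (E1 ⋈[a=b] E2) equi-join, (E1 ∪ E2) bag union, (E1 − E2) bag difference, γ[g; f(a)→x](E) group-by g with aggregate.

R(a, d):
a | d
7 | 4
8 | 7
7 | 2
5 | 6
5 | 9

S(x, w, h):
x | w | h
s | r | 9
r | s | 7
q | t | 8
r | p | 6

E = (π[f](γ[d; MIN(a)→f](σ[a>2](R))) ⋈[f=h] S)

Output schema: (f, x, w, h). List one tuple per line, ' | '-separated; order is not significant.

Stepwise |·|:
  R → 5
  σ[a>2](R) → 5
  γ[d; MIN(a)→f](σ[a>2](R)) → 5
  π[f](γ[d; MIN(a)→f](σ[a>2](R))) → 5
  S → 4
  (π[f](γ[d; MIN(a)→f](σ[a>2](R))) ⋈[f=h] S) → 3

== RESULT ==
f | x | w | h
7 | r | s | 7
7 | r | s | 7
8 | q | t | 8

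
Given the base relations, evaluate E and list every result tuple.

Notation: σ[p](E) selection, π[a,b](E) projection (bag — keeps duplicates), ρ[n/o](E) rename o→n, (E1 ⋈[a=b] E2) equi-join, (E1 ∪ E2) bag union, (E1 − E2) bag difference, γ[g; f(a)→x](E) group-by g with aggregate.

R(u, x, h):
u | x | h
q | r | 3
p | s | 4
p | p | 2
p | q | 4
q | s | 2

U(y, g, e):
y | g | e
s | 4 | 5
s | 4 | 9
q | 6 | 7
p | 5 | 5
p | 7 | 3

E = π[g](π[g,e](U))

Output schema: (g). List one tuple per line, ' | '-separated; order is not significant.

Per-node cardinality:
  U → 5
  π[g,e](U) → 5
  π[g](π[g,e](U)) → 5

== RESULT ==
g
4
4
5
6
7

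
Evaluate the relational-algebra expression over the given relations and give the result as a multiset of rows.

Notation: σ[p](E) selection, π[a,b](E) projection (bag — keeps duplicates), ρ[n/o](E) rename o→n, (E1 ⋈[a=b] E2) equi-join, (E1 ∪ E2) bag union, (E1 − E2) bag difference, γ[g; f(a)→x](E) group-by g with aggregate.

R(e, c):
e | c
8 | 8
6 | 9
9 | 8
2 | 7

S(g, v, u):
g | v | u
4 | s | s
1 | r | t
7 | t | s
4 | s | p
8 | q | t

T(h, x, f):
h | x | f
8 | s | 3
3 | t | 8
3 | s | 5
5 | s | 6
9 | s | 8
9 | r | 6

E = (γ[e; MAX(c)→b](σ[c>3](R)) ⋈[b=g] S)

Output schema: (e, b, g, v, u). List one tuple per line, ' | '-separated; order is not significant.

Stepwise |·|:
  R → 4
  σ[c>3](R) → 4
  γ[e; MAX(c)→b](σ[c>3](R)) → 4
  S → 5
  (γ[e; MAX(c)→b](σ[c>3](R)) ⋈[b=g] S) → 3

== RESULT ==
e | b | g | v | u
2 | 7 | 7 | t | s
8 | 8 | 8 | q | t
9 | 8 | 8 | q | t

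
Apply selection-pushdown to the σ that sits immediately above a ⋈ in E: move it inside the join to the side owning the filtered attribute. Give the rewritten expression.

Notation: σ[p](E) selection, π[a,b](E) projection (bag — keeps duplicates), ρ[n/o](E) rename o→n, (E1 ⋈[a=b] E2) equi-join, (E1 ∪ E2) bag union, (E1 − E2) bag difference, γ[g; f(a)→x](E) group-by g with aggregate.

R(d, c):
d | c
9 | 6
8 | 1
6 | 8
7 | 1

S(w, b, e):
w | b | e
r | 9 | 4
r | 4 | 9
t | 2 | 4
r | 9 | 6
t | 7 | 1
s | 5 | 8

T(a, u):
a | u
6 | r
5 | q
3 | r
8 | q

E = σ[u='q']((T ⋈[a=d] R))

σ filters on u, owned by the left side.
E' = (σ[u='q'](T) ⋈[a=d] R)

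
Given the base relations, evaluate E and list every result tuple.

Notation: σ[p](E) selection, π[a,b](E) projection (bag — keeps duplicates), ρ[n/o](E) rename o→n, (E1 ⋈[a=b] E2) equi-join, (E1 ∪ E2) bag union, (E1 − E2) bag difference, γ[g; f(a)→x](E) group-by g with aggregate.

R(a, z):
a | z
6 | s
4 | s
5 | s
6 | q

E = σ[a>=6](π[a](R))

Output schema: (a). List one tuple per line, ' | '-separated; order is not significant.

Per-node cardinality:
  R → 4
  π[a](R) → 4
  σ[a>=6](π[a](R)) → 2

== RESULT ==
a
6
6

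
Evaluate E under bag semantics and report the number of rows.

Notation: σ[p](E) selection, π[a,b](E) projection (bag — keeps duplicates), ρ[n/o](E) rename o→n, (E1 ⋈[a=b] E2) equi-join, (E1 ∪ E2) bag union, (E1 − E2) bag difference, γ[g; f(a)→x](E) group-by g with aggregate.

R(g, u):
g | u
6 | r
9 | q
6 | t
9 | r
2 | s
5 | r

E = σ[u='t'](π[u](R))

Per-node cardinality:
  R → 6
  π[u](R) → 6
  σ[u='t'](π[u](R)) → 1

|E| = 1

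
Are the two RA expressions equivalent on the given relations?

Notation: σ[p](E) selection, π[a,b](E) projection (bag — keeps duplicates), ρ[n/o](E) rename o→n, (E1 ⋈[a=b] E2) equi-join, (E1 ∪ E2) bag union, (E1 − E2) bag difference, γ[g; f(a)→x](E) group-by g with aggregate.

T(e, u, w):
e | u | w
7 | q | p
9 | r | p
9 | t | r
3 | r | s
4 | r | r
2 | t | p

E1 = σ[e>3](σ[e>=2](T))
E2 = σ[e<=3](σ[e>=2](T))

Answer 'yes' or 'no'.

E1 per-node cardinality:
  T → 6
  σ[e>=2](T) → 6
  σ[e>3](σ[e>=2](T)) → 4
E2 per-node cardinality:
  T → 6
  σ[e>=2](T) → 6
  σ[e<=3](σ[e>=2](T)) → 2

E1 result:
e | u | w
4 | r | r
7 | q | p
9 | r | p
9 | t | r
E2 result:
e | u | w
2 | t | p
3 | r | s
Witness: (2, 't', 'p') appears 0× in E1 but 1× in E2.

no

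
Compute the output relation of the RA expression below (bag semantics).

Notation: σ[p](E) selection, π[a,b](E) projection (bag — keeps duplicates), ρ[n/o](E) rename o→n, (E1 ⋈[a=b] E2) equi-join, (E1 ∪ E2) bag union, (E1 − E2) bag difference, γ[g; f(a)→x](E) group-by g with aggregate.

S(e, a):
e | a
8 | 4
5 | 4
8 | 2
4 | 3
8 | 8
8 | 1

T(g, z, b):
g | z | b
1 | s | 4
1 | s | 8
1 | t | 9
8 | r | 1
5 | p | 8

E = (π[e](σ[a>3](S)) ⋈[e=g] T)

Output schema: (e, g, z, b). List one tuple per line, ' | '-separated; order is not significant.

Row counts bottom-up:
  S → 6
  σ[a>3](S) → 3
  π[e](σ[a>3](S)) → 3
  T → 5
  (π[e](σ[a>3](S)) ⋈[e=g] T) → 3

== RESULT ==
e | g | z | b
5 | 5 | p | 8
8 | 8 | r | 1
8 | 8 | r | 1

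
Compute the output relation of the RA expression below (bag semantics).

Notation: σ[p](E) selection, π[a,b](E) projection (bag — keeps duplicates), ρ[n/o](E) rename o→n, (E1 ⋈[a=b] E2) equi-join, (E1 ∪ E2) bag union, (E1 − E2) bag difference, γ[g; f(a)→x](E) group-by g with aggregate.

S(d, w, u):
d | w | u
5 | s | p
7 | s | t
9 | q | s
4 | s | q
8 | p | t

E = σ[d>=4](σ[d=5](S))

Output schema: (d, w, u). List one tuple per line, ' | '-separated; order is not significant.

Row counts bottom-up:
  S → 5
  σ[d=5](S) → 1
  σ[d>=4](σ[d=5](S)) → 1

== RESULT ==
d | w | u
5 | s | p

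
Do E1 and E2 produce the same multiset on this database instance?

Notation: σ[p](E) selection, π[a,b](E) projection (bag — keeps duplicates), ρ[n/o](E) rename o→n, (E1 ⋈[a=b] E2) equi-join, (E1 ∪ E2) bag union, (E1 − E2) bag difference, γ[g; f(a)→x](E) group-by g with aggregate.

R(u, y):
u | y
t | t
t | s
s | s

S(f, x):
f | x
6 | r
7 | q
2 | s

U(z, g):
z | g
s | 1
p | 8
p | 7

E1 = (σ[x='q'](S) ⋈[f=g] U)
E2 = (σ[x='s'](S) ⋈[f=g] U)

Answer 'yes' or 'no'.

E1 stepwise |·|:
  S → 3
  σ[x='q'](S) → 1
  U → 3
  (σ[x='q'](S) ⋈[f=g] U) → 1
E2 stepwise |·|:
  S → 3
  σ[x='s'](S) → 1
  U → 3
  (σ[x='s'](S) ⋈[f=g] U) → 0

E1 result:
f | x | z | g
7 | q | p | 7
E2 result:
f | x | z | g
(0 rows)
Witness: (7, 'q', 'p', 7) appears 1× in E1 but 0× in E2.

no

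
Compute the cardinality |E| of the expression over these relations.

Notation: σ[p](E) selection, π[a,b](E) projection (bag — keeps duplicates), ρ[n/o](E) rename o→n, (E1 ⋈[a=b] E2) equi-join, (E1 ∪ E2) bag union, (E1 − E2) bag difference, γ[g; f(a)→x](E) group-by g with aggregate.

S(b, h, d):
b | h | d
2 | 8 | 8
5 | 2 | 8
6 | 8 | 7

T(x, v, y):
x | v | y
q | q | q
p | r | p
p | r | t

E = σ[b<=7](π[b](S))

Row counts bottom-up:
  S → 3
  π[b](S) → 3
  σ[b<=7](π[b](S)) → 3

|E| = 3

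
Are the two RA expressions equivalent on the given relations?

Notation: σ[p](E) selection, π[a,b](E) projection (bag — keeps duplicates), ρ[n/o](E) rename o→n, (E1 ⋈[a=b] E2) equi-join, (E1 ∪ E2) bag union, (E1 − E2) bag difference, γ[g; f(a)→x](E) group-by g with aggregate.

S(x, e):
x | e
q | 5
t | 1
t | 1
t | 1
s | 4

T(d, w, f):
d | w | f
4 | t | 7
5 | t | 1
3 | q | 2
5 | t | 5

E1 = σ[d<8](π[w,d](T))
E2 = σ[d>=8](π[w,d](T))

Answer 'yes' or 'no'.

E1 per-node cardinality:
  T → 4
  π[w,d](T) → 4
  σ[d<8](π[w,d](T)) → 4
E2 per-node cardinality:
  T → 4
  π[w,d](T) → 4
  σ[d>=8](π[w,d](T)) → 0

E1 result:
w | d
q | 3
t | 4
t | 5
t | 5
E2 result:
w | d
(0 rows)
Witness: ('q', 3) appears 1× in E1 but 0× in E2.

no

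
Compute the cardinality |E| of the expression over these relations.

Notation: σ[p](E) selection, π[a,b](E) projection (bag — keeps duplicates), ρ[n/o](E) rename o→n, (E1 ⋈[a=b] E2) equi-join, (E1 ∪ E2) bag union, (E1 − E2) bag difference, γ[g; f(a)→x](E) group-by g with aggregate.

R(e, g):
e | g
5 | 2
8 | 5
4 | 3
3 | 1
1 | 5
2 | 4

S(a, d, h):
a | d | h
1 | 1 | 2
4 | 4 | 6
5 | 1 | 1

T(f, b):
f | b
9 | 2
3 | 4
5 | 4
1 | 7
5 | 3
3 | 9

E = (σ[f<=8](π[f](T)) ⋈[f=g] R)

Per-node cardinality:
  T → 6
  π[f](T) → 6
  σ[f<=8](π[f](T)) → 5
  R → 6
  (σ[f<=8](π[f](T)) ⋈[f=g] R) → 7

|E| = 7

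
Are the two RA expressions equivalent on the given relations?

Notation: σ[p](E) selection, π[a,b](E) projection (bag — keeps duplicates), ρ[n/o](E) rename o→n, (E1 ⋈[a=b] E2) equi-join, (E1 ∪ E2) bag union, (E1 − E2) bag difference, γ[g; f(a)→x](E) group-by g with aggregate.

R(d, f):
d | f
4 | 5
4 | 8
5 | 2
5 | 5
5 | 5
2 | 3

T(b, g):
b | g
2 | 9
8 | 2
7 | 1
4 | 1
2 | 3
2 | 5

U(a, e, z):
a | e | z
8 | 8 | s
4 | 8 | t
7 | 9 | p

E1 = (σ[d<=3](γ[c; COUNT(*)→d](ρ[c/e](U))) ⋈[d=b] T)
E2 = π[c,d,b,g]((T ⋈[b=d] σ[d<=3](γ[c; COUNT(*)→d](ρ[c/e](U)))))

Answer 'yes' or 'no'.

E1 per-node cardinality:
  U → 3
  ρ[c/e](U) → 3
  γ[c; COUNT(*)→d](ρ[c/e](U)) → 2
  σ[d<=3](γ[c; COUNT(*)→d](ρ[c/e](U))) → 2
  T → 6
  (σ[d<=3](γ[c; COUNT(*)→d](ρ[c/e](U))) ⋈[d=b] T) → 3
E2 per-node cardinality:
  T → 6
  U → 3
  ρ[c/e](U) → 3
  γ[c; COUNT(*)→d](ρ[c/e](U)) → 2
  σ[d<=3](γ[c; COUNT(*)→d](ρ[c/e](U))) → 2
  (T ⋈[b=d] σ[d<=3](γ[c; COUNT(*)→d](ρ[c/e](U)))) → 3
  π[c,d,b,g]((T ⋈[b=d] σ[d<=3](γ[c; COUNT(*)→d](ρ[c/e](U))))) → 3

E1 and E2 produce the same multiset:
c | d | b | g
8 | 2 | 2 | 3
8 | 2 | 2 | 5
8 | 2 | 2 | 9

yes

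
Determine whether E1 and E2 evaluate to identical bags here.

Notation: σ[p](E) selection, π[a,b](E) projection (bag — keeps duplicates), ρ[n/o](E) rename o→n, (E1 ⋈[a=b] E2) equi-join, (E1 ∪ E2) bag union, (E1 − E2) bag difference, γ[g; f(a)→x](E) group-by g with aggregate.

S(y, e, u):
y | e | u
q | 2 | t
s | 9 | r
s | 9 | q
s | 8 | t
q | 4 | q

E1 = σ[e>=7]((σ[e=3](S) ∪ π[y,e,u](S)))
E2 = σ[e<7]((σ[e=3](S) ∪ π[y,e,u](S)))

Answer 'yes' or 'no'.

E1 row counts bottom-up:
  S → 5
  σ[e=3](S) → 0
  S → 5
  π[y,e,u](S) → 5
  (σ[e=3](S) ∪ π[y,e,u](S)) → 5
  σ[e>=7]((σ[e=3](S) ∪ π[y,e,u](S))) → 3
E2 row counts bottom-up:
  S → 5
  σ[e=3](S) → 0
  S → 5
  π[y,e,u](S) → 5
  (σ[e=3](S) ∪ π[y,e,u](S)) → 5
  σ[e<7]((σ[e=3](S) ∪ π[y,e,u](S))) → 2

E1 result:
y | e | u
s | 8 | t
s | 9 | q
s | 9 | r
E2 result:
y | e | u
q | 2 | t
q | 4 | q
Witness: ('q', 2, 't') appears 0× in E1 but 1× in E2.

no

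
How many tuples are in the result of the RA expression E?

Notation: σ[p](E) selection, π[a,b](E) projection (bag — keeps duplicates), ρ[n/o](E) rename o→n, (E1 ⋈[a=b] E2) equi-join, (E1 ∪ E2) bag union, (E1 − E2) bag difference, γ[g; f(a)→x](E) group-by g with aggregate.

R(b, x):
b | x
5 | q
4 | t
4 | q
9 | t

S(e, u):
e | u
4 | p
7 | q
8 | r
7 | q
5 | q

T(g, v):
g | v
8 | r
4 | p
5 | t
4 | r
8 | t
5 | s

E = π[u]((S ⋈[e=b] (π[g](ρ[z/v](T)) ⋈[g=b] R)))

Subexpression sizes:
  S → 5
  T → 6
  ρ[z/v](T) → 6
  π[g](ρ[z/v](T)) → 6
  R → 4
  (π[g](ρ[z/v](T)) ⋈[g=b] R) → 6
  (S ⋈[e=b] (π[g](ρ[z/v](T)) ⋈[g=b] R)) → 6
  π[u]((S ⋈[e=b] (π[g](ρ[z/v](T)) ⋈[g=b] R))) → 6

|E| = 6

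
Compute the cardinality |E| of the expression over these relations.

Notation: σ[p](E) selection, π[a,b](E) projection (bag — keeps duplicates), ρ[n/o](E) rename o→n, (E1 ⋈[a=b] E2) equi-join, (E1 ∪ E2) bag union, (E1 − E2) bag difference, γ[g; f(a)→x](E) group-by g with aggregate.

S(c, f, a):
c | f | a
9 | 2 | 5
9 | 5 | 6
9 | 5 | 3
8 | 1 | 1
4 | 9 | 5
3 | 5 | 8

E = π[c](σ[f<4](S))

Stepwise |·|:
  S → 6
  σ[f<4](S) → 2
  π[c](σ[f<4](S)) → 2

|E| = 2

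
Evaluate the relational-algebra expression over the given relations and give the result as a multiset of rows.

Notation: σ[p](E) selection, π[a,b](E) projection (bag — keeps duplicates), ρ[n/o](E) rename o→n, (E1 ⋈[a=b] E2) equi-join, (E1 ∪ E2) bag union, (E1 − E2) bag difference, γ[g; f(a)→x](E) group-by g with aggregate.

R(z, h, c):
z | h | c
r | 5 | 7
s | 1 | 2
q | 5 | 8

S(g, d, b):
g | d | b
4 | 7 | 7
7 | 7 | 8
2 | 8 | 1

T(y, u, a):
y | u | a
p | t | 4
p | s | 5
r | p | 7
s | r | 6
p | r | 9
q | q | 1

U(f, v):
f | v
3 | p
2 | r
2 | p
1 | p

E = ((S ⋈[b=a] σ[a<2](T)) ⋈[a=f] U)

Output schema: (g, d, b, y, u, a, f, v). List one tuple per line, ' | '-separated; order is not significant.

Subexpression sizes:
  S → 3
  T → 6
  σ[a<2](T) → 1
  (S ⋈[b=a] σ[a<2](T)) → 1
  U → 4
  ((S ⋈[b=a] σ[a<2](T)) ⋈[a=f] U) → 1

== RESULT ==
g | d | b | y | u | a | f | v
2 | 8 | 1 | q | q | 1 | 1 | p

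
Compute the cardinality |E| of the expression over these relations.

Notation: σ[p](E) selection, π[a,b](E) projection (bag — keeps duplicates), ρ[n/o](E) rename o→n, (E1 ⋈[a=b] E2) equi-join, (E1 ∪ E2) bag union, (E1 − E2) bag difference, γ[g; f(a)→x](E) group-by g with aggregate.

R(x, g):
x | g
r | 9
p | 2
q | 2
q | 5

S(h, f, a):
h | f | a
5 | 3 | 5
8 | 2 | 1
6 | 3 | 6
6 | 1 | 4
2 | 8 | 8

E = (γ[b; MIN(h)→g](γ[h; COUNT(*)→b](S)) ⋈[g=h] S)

Subexpression sizes:
  S → 5
  γ[h; COUNT(*)→b](S) → 4
  γ[b; MIN(h)→g](γ[h; COUNT(*)→b](S)) → 2
  S → 5
  (γ[b; MIN(h)→g](γ[h; COUNT(*)→b](S)) ⋈[g=h] S) → 3

|E| = 3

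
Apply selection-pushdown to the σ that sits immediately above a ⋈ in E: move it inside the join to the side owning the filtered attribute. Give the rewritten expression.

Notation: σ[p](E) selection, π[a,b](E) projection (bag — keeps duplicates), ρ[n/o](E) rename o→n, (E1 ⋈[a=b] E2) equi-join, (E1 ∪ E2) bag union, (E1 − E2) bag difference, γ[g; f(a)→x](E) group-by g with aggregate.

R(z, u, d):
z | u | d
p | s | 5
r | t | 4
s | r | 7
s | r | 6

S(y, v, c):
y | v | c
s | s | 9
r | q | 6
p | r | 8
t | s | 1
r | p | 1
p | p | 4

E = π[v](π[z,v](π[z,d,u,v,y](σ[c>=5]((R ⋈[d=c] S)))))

σ filters on c, owned by the right side.
E' = π[v](π[z,v](π[z,d,u,v,y]((R ⋈[d=c] σ[c>=5](S)))))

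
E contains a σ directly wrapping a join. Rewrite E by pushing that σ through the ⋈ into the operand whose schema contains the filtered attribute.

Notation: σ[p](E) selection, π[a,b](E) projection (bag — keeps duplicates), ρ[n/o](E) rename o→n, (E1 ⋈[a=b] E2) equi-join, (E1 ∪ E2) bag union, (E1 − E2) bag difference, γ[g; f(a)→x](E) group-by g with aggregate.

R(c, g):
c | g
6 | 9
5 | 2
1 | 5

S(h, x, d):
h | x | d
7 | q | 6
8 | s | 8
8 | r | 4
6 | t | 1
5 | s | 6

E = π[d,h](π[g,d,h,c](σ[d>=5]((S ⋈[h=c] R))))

σ filters on d, owned by the left side.
E' = π[d,h](π[g,d,h,c]((σ[d>=5](S) ⋈[h=c] R)))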